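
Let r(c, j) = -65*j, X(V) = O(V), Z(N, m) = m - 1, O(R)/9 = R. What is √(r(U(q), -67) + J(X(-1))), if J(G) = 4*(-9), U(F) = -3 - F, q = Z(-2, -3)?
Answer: √4319 ≈ 65.719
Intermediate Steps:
O(R) = 9*R
Z(N, m) = -1 + m
X(V) = 9*V
q = -4 (q = -1 - 3 = -4)
J(G) = -36
√(r(U(q), -67) + J(X(-1))) = √(-65*(-67) - 36) = √(4355 - 36) = √4319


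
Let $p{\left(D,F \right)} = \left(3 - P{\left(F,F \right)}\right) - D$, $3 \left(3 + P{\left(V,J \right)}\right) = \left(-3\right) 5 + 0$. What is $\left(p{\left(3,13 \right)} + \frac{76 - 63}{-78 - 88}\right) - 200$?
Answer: $- \frac{31885}{166} \approx -192.08$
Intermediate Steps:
$P{\left(V,J \right)} = -8$ ($P{\left(V,J \right)} = -3 + \frac{\left(-3\right) 5 + 0}{3} = -3 + \frac{-15 + 0}{3} = -3 + \frac{1}{3} \left(-15\right) = -3 - 5 = -8$)
$p{\left(D,F \right)} = 11 - D$ ($p{\left(D,F \right)} = \left(3 - -8\right) - D = \left(3 + 8\right) - D = 11 - D$)
$\left(p{\left(3,13 \right)} + \frac{76 - 63}{-78 - 88}\right) - 200 = \left(\left(11 - 3\right) + \frac{76 - 63}{-78 - 88}\right) - 200 = \left(\left(11 - 3\right) + \frac{13}{-166}\right) - 200 = \left(8 + 13 \left(- \frac{1}{166}\right)\right) - 200 = \left(8 - \frac{13}{166}\right) - 200 = \frac{1315}{166} - 200 = - \frac{31885}{166}$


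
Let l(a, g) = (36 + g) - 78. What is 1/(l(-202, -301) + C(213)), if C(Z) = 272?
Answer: -1/71 ≈ -0.014085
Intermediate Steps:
l(a, g) = -42 + g
1/(l(-202, -301) + C(213)) = 1/((-42 - 301) + 272) = 1/(-343 + 272) = 1/(-71) = -1/71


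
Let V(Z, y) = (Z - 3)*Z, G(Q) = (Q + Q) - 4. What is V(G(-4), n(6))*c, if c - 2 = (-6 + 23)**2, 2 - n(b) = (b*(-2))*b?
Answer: 52380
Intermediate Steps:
G(Q) = -4 + 2*Q (G(Q) = 2*Q - 4 = -4 + 2*Q)
n(b) = 2 + 2*b**2 (n(b) = 2 - b*(-2)*b = 2 - (-2*b)*b = 2 - (-2)*b**2 = 2 + 2*b**2)
V(Z, y) = Z*(-3 + Z) (V(Z, y) = (-3 + Z)*Z = Z*(-3 + Z))
c = 291 (c = 2 + (-6 + 23)**2 = 2 + 17**2 = 2 + 289 = 291)
V(G(-4), n(6))*c = ((-4 + 2*(-4))*(-3 + (-4 + 2*(-4))))*291 = ((-4 - 8)*(-3 + (-4 - 8)))*291 = -12*(-3 - 12)*291 = -12*(-15)*291 = 180*291 = 52380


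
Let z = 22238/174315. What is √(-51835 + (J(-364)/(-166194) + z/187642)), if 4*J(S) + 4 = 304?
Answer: I*√96481117430328797013529891228110/43142927288370 ≈ 227.67*I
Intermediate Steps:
J(S) = 75 (J(S) = -1 + (¼)*304 = -1 + 76 = 75)
z = 22238/174315 (z = 22238*(1/174315) = 22238/174315 ≈ 0.12757)
√(-51835 + (J(-364)/(-166194) + z/187642)) = √(-51835 + (75/(-166194) + (22238/174315)/187642)) = √(-51835 + (75*(-1/166194) + (22238/174315)*(1/187642))) = √(-51835 + (-25/55398 + 11119/16354407615)) = √(-51835 - 19440200953/43142927288370) = √(-2236313655432859903/43142927288370) = I*√96481117430328797013529891228110/43142927288370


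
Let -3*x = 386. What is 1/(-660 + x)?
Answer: -3/2366 ≈ -0.0012680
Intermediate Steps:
x = -386/3 (x = -⅓*386 = -386/3 ≈ -128.67)
1/(-660 + x) = 1/(-660 - 386/3) = 1/(-2366/3) = -3/2366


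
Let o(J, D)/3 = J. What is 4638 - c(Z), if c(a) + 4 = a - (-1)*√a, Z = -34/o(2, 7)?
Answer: 13943/3 - I*√51/3 ≈ 4647.7 - 2.3805*I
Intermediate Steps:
o(J, D) = 3*J
Z = -17/3 (Z = -34/(3*2) = -34/6 = -34*⅙ = -17/3 ≈ -5.6667)
c(a) = -4 + a + √a (c(a) = -4 + (a - (-1)*√a) = -4 + (a + √a) = -4 + a + √a)
4638 - c(Z) = 4638 - (-4 - 17/3 + √(-17/3)) = 4638 - (-4 - 17/3 + I*√51/3) = 4638 - (-29/3 + I*√51/3) = 4638 + (29/3 - I*√51/3) = 13943/3 - I*√51/3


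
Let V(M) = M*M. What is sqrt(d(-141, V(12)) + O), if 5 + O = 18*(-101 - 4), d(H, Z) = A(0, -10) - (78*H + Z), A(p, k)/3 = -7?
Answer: sqrt(8938) ≈ 94.541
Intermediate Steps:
A(p, k) = -21 (A(p, k) = 3*(-7) = -21)
V(M) = M**2
d(H, Z) = -21 - Z - 78*H (d(H, Z) = -21 - (78*H + Z) = -21 - (Z + 78*H) = -21 + (-Z - 78*H) = -21 - Z - 78*H)
O = -1895 (O = -5 + 18*(-101 - 4) = -5 + 18*(-105) = -5 - 1890 = -1895)
sqrt(d(-141, V(12)) + O) = sqrt((-21 - 1*12**2 - 78*(-141)) - 1895) = sqrt((-21 - 1*144 + 10998) - 1895) = sqrt((-21 - 144 + 10998) - 1895) = sqrt(10833 - 1895) = sqrt(8938)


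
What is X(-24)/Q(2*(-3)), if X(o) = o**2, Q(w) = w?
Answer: -96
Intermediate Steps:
X(-24)/Q(2*(-3)) = (-24)**2/((2*(-3))) = 576/(-6) = 576*(-1/6) = -96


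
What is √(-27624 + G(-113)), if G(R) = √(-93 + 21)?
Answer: √(-27624 + 6*I*√2) ≈ 0.026 + 166.2*I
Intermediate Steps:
G(R) = 6*I*√2 (G(R) = √(-72) = 6*I*√2)
√(-27624 + G(-113)) = √(-27624 + 6*I*√2)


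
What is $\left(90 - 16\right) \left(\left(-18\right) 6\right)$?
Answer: $-7992$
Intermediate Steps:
$\left(90 - 16\right) \left(\left(-18\right) 6\right) = 74 \left(-108\right) = -7992$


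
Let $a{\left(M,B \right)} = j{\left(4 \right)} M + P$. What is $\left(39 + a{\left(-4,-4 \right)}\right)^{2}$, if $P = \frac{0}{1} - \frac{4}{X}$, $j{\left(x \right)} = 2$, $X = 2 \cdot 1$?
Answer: $841$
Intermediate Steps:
$X = 2$
$P = -2$ ($P = \frac{0}{1} - \frac{4}{2} = 0 \cdot 1 - 2 = 0 - 2 = -2$)
$a{\left(M,B \right)} = -2 + 2 M$ ($a{\left(M,B \right)} = 2 M - 2 = -2 + 2 M$)
$\left(39 + a{\left(-4,-4 \right)}\right)^{2} = \left(39 + \left(-2 + 2 \left(-4\right)\right)\right)^{2} = \left(39 - 10\right)^{2} = 29^{2} = 841$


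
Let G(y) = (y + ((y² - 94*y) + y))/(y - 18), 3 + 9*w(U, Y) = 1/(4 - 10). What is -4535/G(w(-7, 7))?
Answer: 242685990/94753 ≈ 2561.3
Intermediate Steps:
w(U, Y) = -19/54 (w(U, Y) = -⅓ + 1/(9*(4 - 10)) = -⅓ + (⅑)/(-6) = -⅓ + (⅑)*(-⅙) = -⅓ - 1/54 = -19/54)
G(y) = (y² - 92*y)/(-18 + y) (G(y) = (y + (y² - 93*y))/(-18 + y) = (y² - 92*y)/(-18 + y))
-4535/G(w(-7, 7)) = -4535*(-54*(-18 - 19/54)/(19*(-92 - 19/54))) = -4535/((-19/54*(-4987/54)/(-991/54))) = -4535/((-19/54*(-54/991)*(-4987/54))) = -4535/(-94753/53514) = -4535*(-53514/94753) = 242685990/94753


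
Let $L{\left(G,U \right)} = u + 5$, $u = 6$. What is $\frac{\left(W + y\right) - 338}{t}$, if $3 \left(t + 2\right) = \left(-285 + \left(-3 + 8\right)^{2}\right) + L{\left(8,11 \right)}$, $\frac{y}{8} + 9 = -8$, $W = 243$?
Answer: $\frac{231}{85} \approx 2.7176$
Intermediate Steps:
$y = -136$ ($y = -72 + 8 \left(-8\right) = -72 - 64 = -136$)
$L{\left(G,U \right)} = 11$ ($L{\left(G,U \right)} = 6 + 5 = 11$)
$t = -85$ ($t = -2 + \frac{\left(-285 + \left(-3 + 8\right)^{2}\right) + 11}{3} = -2 + \frac{\left(-285 + 5^{2}\right) + 11}{3} = -2 + \frac{\left(-285 + 25\right) + 11}{3} = -2 + \frac{-260 + 11}{3} = -2 + \frac{1}{3} \left(-249\right) = -2 - 83 = -85$)
$\frac{\left(W + y\right) - 338}{t} = \frac{\left(243 - 136\right) - 338}{-85} = \left(107 - 338\right) \left(- \frac{1}{85}\right) = \left(-231\right) \left(- \frac{1}{85}\right) = \frac{231}{85}$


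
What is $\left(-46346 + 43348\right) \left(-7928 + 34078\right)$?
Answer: $-78397700$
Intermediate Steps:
$\left(-46346 + 43348\right) \left(-7928 + 34078\right) = \left(-2998\right) 26150 = -78397700$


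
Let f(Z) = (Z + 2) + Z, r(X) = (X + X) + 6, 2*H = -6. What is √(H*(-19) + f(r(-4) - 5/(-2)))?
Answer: 2*√15 ≈ 7.7460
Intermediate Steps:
H = -3 (H = (½)*(-6) = -3)
r(X) = 6 + 2*X (r(X) = 2*X + 6 = 6 + 2*X)
f(Z) = 2 + 2*Z (f(Z) = (2 + Z) + Z = 2 + 2*Z)
√(H*(-19) + f(r(-4) - 5/(-2))) = √(-3*(-19) + (2 + 2*((6 + 2*(-4)) - 5/(-2)))) = √(57 + (2 + 2*((6 - 8) - 5*(-½)))) = √(57 + (2 + 2*(-2 + 5/2))) = √(57 + (2 + 2*(½))) = √(57 + (2 + 1)) = √(57 + 3) = √60 = 2*√15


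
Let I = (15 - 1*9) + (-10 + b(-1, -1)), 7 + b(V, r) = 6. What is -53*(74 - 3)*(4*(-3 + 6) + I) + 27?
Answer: -26314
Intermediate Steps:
b(V, r) = -1 (b(V, r) = -7 + 6 = -1)
I = -5 (I = (15 - 1*9) + (-10 - 1) = (15 - 9) - 11 = 6 - 11 = -5)
-53*(74 - 3)*(4*(-3 + 6) + I) + 27 = -53*(74 - 3)*(4*(-3 + 6) - 5) + 27 = -3763*(4*3 - 5) + 27 = -3763*(12 - 5) + 27 = -3763*7 + 27 = -53*497 + 27 = -26341 + 27 = -26314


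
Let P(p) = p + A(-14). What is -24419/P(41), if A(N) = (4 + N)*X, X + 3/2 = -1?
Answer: -24419/66 ≈ -369.98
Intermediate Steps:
X = -5/2 (X = -3/2 - 1 = -5/2 ≈ -2.5000)
A(N) = -10 - 5*N/2 (A(N) = (4 + N)*(-5/2) = -10 - 5*N/2)
P(p) = 25 + p (P(p) = p + (-10 - 5/2*(-14)) = p + (-10 + 35) = p + 25 = 25 + p)
-24419/P(41) = -24419/(25 + 41) = -24419/66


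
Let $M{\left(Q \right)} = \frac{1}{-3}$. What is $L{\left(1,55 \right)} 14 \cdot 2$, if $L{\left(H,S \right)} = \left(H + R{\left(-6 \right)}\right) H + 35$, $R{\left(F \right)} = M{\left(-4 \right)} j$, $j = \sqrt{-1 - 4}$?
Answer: $1008 - \frac{28 i \sqrt{5}}{3} \approx 1008.0 - 20.87 i$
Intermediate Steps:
$M{\left(Q \right)} = - \frac{1}{3}$
$j = i \sqrt{5}$ ($j = \sqrt{-5} = i \sqrt{5} \approx 2.2361 i$)
$R{\left(F \right)} = - \frac{i \sqrt{5}}{3}$
$L{\left(H,S \right)} = 35 + H \left(H - \frac{i \sqrt{5}}{3}\right)$ ($L{\left(H,S \right)} = \left(H - \frac{i \sqrt{5}}{3}\right) H + 35 = H \left(H - \frac{i \sqrt{5}}{3}\right) + 35 = 35 + H \left(H - \frac{i \sqrt{5}}{3}\right)$)
$L{\left(1,55 \right)} 14 \cdot 2 = \left(35 + 1^{2} - \frac{1}{3} i 1 \sqrt{5}\right) 14 \cdot 2 = \left(35 + 1 - \frac{i \sqrt{5}}{3}\right) 28 = \left(36 - \frac{i \sqrt{5}}{3}\right) 28 = 1008 - \frac{28 i \sqrt{5}}{3}$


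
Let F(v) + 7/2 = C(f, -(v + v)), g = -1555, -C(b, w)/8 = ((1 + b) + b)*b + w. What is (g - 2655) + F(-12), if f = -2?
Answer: -8907/2 ≈ -4453.5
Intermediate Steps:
C(b, w) = -8*w - 8*b*(1 + 2*b) (C(b, w) = -8*(((1 + b) + b)*b + w) = -8*((1 + 2*b)*b + w) = -8*(b*(1 + 2*b) + w) = -8*(w + b*(1 + 2*b)) = -8*w - 8*b*(1 + 2*b))
F(v) = -103/2 + 16*v (F(v) = -7/2 + (-16*(-2)² - 8*(-2) - (-8)*(v + v)) = -7/2 + (-16*4 + 16 - (-8)*2*v) = -7/2 + (-64 + 16 - (-16)*v) = -7/2 + (-64 + 16 + 16*v) = -7/2 + (-48 + 16*v) = -103/2 + 16*v)
(g - 2655) + F(-12) = (-1555 - 2655) + (-103/2 + 16*(-12)) = -4210 + (-103/2 - 192) = -4210 - 487/2 = -8907/2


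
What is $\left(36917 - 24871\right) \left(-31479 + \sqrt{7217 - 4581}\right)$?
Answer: $-379196034 + 24092 \sqrt{659} \approx -3.7858 \cdot 10^{8}$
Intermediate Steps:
$\left(36917 - 24871\right) \left(-31479 + \sqrt{7217 - 4581}\right) = 12046 \left(-31479 + \sqrt{2636}\right) = 12046 \left(-31479 + 2 \sqrt{659}\right) = -379196034 + 24092 \sqrt{659}$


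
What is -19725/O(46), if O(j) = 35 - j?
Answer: 19725/11 ≈ 1793.2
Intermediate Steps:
-19725/O(46) = -19725/(35 - 1*46) = -19725/(35 - 46) = -19725/(-11) = -19725*(-1/11) = 19725/11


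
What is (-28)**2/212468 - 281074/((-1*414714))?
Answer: 7505545801/11014181769 ≈ 0.68144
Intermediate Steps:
(-28)**2/212468 - 281074/((-1*414714)) = 784*(1/212468) - 281074/(-414714) = 196/53117 - 281074*(-1/414714) = 196/53117 + 140537/207357 = 7505545801/11014181769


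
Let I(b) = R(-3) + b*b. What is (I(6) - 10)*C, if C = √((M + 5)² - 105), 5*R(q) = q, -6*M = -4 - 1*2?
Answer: 127*I*√69/5 ≈ 210.99*I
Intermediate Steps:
M = 1 (M = -(-4 - 1*2)/6 = -(-4 - 2)/6 = -⅙*(-6) = 1)
R(q) = q/5
I(b) = -⅗ + b² (I(b) = (⅕)*(-3) + b*b = -⅗ + b²)
C = I*√69 (C = √((1 + 5)² - 105) = √(6² - 105) = √(36 - 105) = √(-69) = I*√69 ≈ 8.3066*I)
(I(6) - 10)*C = ((-⅗ + 6²) - 10)*(I*√69) = ((-⅗ + 36) - 10)*(I*√69) = (177/5 - 10)*(I*√69) = 127*(I*√69)/5 = 127*I*√69/5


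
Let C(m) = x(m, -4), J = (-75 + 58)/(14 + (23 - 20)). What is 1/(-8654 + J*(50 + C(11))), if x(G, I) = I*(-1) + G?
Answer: -1/8719 ≈ -0.00011469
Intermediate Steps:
x(G, I) = G - I (x(G, I) = -I + G = G - I)
J = -1 (J = -17/(14 + 3) = -17/17 = -17*1/17 = -1)
C(m) = 4 + m (C(m) = m - 1*(-4) = m + 4 = 4 + m)
1/(-8654 + J*(50 + C(11))) = 1/(-8654 - (50 + (4 + 11))) = 1/(-8654 - (50 + 15)) = 1/(-8654 - 1*65) = 1/(-8654 - 65) = 1/(-8719) = -1/8719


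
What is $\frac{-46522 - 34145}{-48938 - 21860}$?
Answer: $\frac{80667}{70798} \approx 1.1394$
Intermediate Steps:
$\frac{-46522 - 34145}{-48938 - 21860} = - \frac{80667}{-70798} = \left(-80667\right) \left(- \frac{1}{70798}\right) = \frac{80667}{70798}$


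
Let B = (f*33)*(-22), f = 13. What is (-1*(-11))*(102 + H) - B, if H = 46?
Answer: 11066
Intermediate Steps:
B = -9438 (B = (13*33)*(-22) = 429*(-22) = -9438)
(-1*(-11))*(102 + H) - B = (-1*(-11))*(102 + 46) - 1*(-9438) = 11*148 + 9438 = 1628 + 9438 = 11066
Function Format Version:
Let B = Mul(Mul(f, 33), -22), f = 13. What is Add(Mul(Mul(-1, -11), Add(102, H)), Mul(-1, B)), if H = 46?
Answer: 11066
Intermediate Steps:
B = -9438 (B = Mul(Mul(13, 33), -22) = Mul(429, -22) = -9438)
Add(Mul(Mul(-1, -11), Add(102, H)), Mul(-1, B)) = Add(Mul(Mul(-1, -11), Add(102, 46)), Mul(-1, -9438)) = Add(Mul(11, 148), 9438) = Add(1628, 9438) = 11066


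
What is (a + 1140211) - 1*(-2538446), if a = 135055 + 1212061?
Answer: 5025773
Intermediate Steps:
a = 1347116
(a + 1140211) - 1*(-2538446) = (1347116 + 1140211) - 1*(-2538446) = 2487327 + 2538446 = 5025773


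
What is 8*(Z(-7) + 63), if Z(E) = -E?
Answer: 560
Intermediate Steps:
8*(Z(-7) + 63) = 8*(-1*(-7) + 63) = 8*(7 + 63) = 8*70 = 560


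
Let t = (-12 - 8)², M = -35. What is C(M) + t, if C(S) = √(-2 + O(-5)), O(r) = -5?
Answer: 400 + I*√7 ≈ 400.0 + 2.6458*I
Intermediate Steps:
C(S) = I*√7 (C(S) = √(-2 - 5) = √(-7) = I*√7)
t = 400 (t = (-20)² = 400)
C(M) + t = I*√7 + 400 = 400 + I*√7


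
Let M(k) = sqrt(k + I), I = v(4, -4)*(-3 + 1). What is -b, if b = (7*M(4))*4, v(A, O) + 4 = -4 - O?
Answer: -56*sqrt(3) ≈ -96.995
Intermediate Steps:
v(A, O) = -8 - O (v(A, O) = -4 + (-4 - O) = -8 - O)
I = 8 (I = (-8 - 1*(-4))*(-3 + 1) = (-8 + 4)*(-2) = -4*(-2) = 8)
M(k) = sqrt(8 + k) (M(k) = sqrt(k + 8) = sqrt(8 + k))
b = 56*sqrt(3) (b = (7*sqrt(8 + 4))*4 = (7*sqrt(12))*4 = (7*(2*sqrt(3)))*4 = (14*sqrt(3))*4 = 56*sqrt(3) ≈ 96.995)
-b = -56*sqrt(3)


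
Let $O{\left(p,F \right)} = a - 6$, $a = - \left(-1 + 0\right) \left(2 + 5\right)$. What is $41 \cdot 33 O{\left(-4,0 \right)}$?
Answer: $1353$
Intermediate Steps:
$a = 7$ ($a = - \left(-1\right) 7 = \left(-1\right) \left(-7\right) = 7$)
$O{\left(p,F \right)} = 1$ ($O{\left(p,F \right)} = 7 - 6 = 1$)
$41 \cdot 33 O{\left(-4,0 \right)} = 41 \cdot 33 \cdot 1 = 1353 \cdot 1 = 1353$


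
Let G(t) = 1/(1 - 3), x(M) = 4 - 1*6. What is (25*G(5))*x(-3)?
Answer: 25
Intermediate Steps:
x(M) = -2 (x(M) = 4 - 6 = -2)
G(t) = -½ (G(t) = 1/(-2) = -½)
(25*G(5))*x(-3) = (25*(-½))*(-2) = -25/2*(-2) = 25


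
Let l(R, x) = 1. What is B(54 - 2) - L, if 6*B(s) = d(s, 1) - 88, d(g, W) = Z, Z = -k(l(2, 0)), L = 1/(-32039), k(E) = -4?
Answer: -448545/32039 ≈ -14.000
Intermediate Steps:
L = -1/32039 ≈ -3.1212e-5
Z = 4 (Z = -1*(-4) = 4)
d(g, W) = 4
B(s) = -14 (B(s) = (4 - 88)/6 = (1/6)*(-84) = -14)
B(54 - 2) - L = -14 - 1*(-1/32039) = -14 + 1/32039 = -448545/32039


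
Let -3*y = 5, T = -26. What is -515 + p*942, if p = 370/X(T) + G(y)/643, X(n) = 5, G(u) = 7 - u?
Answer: 44499263/643 ≈ 69206.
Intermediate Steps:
y = -5/3 (y = -⅓*5 = -5/3 ≈ -1.6667)
p = 142772/1929 (p = 370/5 + (7 - 1*(-5/3))/643 = 370*(⅕) + (7 + 5/3)*(1/643) = 74 + (26/3)*(1/643) = 74 + 26/1929 = 142772/1929 ≈ 74.013)
-515 + p*942 = -515 + (142772/1929)*942 = -515 + 44830408/643 = 44499263/643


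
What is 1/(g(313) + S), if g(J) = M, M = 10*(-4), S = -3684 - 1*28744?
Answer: -1/32468 ≈ -3.0800e-5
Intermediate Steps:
S = -32428 (S = -3684 - 28744 = -32428)
M = -40
g(J) = -40
1/(g(313) + S) = 1/(-40 - 32428) = 1/(-32468) = -1/32468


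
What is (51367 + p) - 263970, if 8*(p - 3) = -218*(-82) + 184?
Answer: -420685/2 ≈ -2.1034e+5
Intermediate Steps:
p = 4521/2 (p = 3 + (-218*(-82) + 184)/8 = 3 + (17876 + 184)/8 = 3 + (1/8)*18060 = 3 + 4515/2 = 4521/2 ≈ 2260.5)
(51367 + p) - 263970 = (51367 + 4521/2) - 263970 = 107255/2 - 263970 = -420685/2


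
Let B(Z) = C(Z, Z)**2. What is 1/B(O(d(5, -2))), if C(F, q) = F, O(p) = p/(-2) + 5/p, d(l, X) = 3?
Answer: 36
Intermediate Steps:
O(p) = 5/p - p/2 (O(p) = p*(-1/2) + 5/p = -p/2 + 5/p = 5/p - p/2)
B(Z) = Z**2
1/B(O(d(5, -2))) = 1/((5/3 - 1/2*3)**2) = 1/((5*(1/3) - 3/2)**2) = 1/((5/3 - 3/2)**2) = 1/((1/6)**2) = 1/(1/36) = 36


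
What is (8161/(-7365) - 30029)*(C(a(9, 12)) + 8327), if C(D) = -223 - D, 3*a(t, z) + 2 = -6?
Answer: -1075779372544/4419 ≈ -2.4344e+8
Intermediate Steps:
a(t, z) = -8/3 (a(t, z) = -2/3 + (1/3)*(-6) = -2/3 - 2 = -8/3)
(8161/(-7365) - 30029)*(C(a(9, 12)) + 8327) = (8161/(-7365) - 30029)*((-223 - 1*(-8/3)) + 8327) = (8161*(-1/7365) - 30029)*((-223 + 8/3) + 8327) = (-8161/7365 - 30029)*(-661/3 + 8327) = -221171746/7365*24320/3 = -1075779372544/4419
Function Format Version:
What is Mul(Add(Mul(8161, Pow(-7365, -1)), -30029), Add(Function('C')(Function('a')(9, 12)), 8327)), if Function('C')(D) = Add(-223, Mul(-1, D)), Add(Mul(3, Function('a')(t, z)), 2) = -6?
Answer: Rational(-1075779372544, 4419) ≈ -2.4344e+8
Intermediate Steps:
Function('a')(t, z) = Rational(-8, 3) (Function('a')(t, z) = Add(Rational(-2, 3), Mul(Rational(1, 3), -6)) = Add(Rational(-2, 3), -2) = Rational(-8, 3))
Mul(Add(Mul(8161, Pow(-7365, -1)), -30029), Add(Function('C')(Function('a')(9, 12)), 8327)) = Mul(Add(Mul(8161, Pow(-7365, -1)), -30029), Add(Add(-223, Mul(-1, Rational(-8, 3))), 8327)) = Mul(Add(Mul(8161, Rational(-1, 7365)), -30029), Add(Add(-223, Rational(8, 3)), 8327)) = Mul(Add(Rational(-8161, 7365), -30029), Add(Rational(-661, 3), 8327)) = Mul(Rational(-221171746, 7365), Rational(24320, 3)) = Rational(-1075779372544, 4419)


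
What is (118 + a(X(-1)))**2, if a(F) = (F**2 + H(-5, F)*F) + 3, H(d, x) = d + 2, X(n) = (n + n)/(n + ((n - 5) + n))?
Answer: 3705625/256 ≈ 14475.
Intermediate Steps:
X(n) = 2*n/(-5 + 3*n) (X(n) = (2*n)/(n + ((-5 + n) + n)) = (2*n)/(n + (-5 + 2*n)) = (2*n)/(-5 + 3*n) = 2*n/(-5 + 3*n))
H(d, x) = 2 + d
a(F) = 3 + F**2 - 3*F (a(F) = (F**2 + (2 - 5)*F) + 3 = (F**2 - 3*F) + 3 = 3 + F**2 - 3*F)
(118 + a(X(-1)))**2 = (118 + (3 + (2*(-1)/(-5 + 3*(-1)))**2 - 6*(-1)/(-5 + 3*(-1))))**2 = (118 + (3 + (2*(-1)/(-5 - 3))**2 - 6*(-1)/(-5 - 3)))**2 = (118 + (3 + (2*(-1)/(-8))**2 - 6*(-1)/(-8)))**2 = (118 + (3 + (2*(-1)*(-1/8))**2 - 6*(-1)*(-1)/8))**2 = (118 + (3 + (1/4)**2 - 3*1/4))**2 = (118 + (3 + 1/16 - 3/4))**2 = (118 + 37/16)**2 = (1925/16)**2 = 3705625/256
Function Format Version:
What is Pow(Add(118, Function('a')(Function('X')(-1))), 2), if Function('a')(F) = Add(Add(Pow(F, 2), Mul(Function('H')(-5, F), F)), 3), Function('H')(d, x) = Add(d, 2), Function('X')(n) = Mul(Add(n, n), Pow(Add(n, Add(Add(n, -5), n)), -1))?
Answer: Rational(3705625, 256) ≈ 14475.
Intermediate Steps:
Function('X')(n) = Mul(2, n, Pow(Add(-5, Mul(3, n)), -1)) (Function('X')(n) = Mul(Mul(2, n), Pow(Add(n, Add(Add(-5, n), n)), -1)) = Mul(Mul(2, n), Pow(Add(n, Add(-5, Mul(2, n))), -1)) = Mul(Mul(2, n), Pow(Add(-5, Mul(3, n)), -1)) = Mul(2, n, Pow(Add(-5, Mul(3, n)), -1)))
Function('H')(d, x) = Add(2, d)
Function('a')(F) = Add(3, Pow(F, 2), Mul(-3, F)) (Function('a')(F) = Add(Add(Pow(F, 2), Mul(Add(2, -5), F)), 3) = Add(Add(Pow(F, 2), Mul(-3, F)), 3) = Add(3, Pow(F, 2), Mul(-3, F)))
Pow(Add(118, Function('a')(Function('X')(-1))), 2) = Pow(Add(118, Add(3, Pow(Mul(2, -1, Pow(Add(-5, Mul(3, -1)), -1)), 2), Mul(-3, Mul(2, -1, Pow(Add(-5, Mul(3, -1)), -1))))), 2) = Pow(Add(118, Add(3, Pow(Mul(2, -1, Pow(Add(-5, -3), -1)), 2), Mul(-3, Mul(2, -1, Pow(Add(-5, -3), -1))))), 2) = Pow(Add(118, Add(3, Pow(Mul(2, -1, Pow(-8, -1)), 2), Mul(-3, Mul(2, -1, Pow(-8, -1))))), 2) = Pow(Add(118, Add(3, Pow(Mul(2, -1, Rational(-1, 8)), 2), Mul(-3, Mul(2, -1, Rational(-1, 8))))), 2) = Pow(Add(118, Add(3, Pow(Rational(1, 4), 2), Mul(-3, Rational(1, 4)))), 2) = Pow(Add(118, Add(3, Rational(1, 16), Rational(-3, 4))), 2) = Pow(Add(118, Rational(37, 16)), 2) = Pow(Rational(1925, 16), 2) = Rational(3705625, 256)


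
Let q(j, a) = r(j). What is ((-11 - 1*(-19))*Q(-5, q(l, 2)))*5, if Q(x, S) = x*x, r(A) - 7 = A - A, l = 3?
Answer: 1000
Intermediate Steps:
r(A) = 7 (r(A) = 7 + (A - A) = 7 + 0 = 7)
q(j, a) = 7
Q(x, S) = x²
((-11 - 1*(-19))*Q(-5, q(l, 2)))*5 = ((-11 - 1*(-19))*(-5)²)*5 = ((-11 + 19)*25)*5 = (8*25)*5 = 200*5 = 1000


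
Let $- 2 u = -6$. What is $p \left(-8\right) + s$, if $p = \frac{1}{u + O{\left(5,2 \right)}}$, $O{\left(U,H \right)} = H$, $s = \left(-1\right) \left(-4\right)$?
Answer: $\frac{12}{5} \approx 2.4$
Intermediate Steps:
$s = 4$
$u = 3$ ($u = \left(- \frac{1}{2}\right) \left(-6\right) = 3$)
$p = \frac{1}{5}$ ($p = \frac{1}{3 + 2} = \frac{1}{5} \approx 0.2$)
$p \left(-8\right) + s = \frac{1}{5} \left(-8\right) + 4 = - \frac{8}{5} + 4 = \frac{12}{5}$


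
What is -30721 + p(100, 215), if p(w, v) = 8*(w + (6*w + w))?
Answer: -24321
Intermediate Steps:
p(w, v) = 64*w (p(w, v) = 8*(w + 7*w) = 8*(8*w) = 64*w)
-30721 + p(100, 215) = -30721 + 64*100 = -30721 + 6400 = -24321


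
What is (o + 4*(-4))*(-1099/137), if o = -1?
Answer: 18683/137 ≈ 136.37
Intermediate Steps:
(o + 4*(-4))*(-1099/137) = (-1 + 4*(-4))*(-1099/137) = (-1 - 16)*(-1099*1/137) = -17*(-1099/137) = 18683/137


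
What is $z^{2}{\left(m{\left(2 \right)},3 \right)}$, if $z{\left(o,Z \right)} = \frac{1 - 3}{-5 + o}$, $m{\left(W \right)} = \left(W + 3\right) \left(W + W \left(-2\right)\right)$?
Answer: $\frac{4}{225} \approx 0.017778$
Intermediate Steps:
$m{\left(W \right)} = - W \left(3 + W\right)$ ($m{\left(W \right)} = \left(3 + W\right) \left(W - 2 W\right) = \left(3 + W\right) \left(- W\right) = - W \left(3 + W\right)$)
$z{\left(o,Z \right)} = - \frac{2}{-5 + o}$
$z^{2}{\left(m{\left(2 \right)},3 \right)} = \left(- \frac{2}{-5 - 2 \left(3 + 2\right)}\right)^{2} = \left(- \frac{2}{-5 - 2 \cdot 5}\right)^{2} = \left(- \frac{2}{-5 - 10}\right)^{2} = \left(- \frac{2}{-15}\right)^{2} = \left(\left(-2\right) \left(- \frac{1}{15}\right)\right)^{2} = \left(\frac{2}{15}\right)^{2} = \frac{4}{225}$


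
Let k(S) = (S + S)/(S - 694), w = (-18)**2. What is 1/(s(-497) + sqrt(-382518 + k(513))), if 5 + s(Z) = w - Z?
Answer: 181/232545 - I*sqrt(87026791)/15813060 ≈ 0.00077834 - 0.00058994*I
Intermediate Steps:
w = 324
s(Z) = 319 - Z (s(Z) = -5 + (324 - Z) = 319 - Z)
k(S) = 2*S/(-694 + S) (k(S) = (2*S)/(-694 + S) = 2*S/(-694 + S))
1/(s(-497) + sqrt(-382518 + k(513))) = 1/((319 - 1*(-497)) + sqrt(-382518 + 2*513/(-694 + 513))) = 1/((319 + 497) + sqrt(-382518 + 2*513/(-181))) = 1/(816 + sqrt(-382518 + 2*513*(-1/181))) = 1/(816 + sqrt(-382518 - 1026/181)) = 1/(816 + sqrt(-69236784/181)) = 1/(816 + 12*I*sqrt(87026791)/181)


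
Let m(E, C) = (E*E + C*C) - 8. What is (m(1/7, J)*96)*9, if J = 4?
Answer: 339552/49 ≈ 6929.6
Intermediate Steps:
m(E, C) = -8 + C² + E² (m(E, C) = (E² + C²) - 8 = (C² + E²) - 8 = -8 + C² + E²)
(m(1/7, J)*96)*9 = ((-8 + 4² + (1/7)²)*96)*9 = ((-8 + 16 + (⅐)²)*96)*9 = ((-8 + 16 + 1/49)*96)*9 = ((393/49)*96)*9 = (37728/49)*9 = 339552/49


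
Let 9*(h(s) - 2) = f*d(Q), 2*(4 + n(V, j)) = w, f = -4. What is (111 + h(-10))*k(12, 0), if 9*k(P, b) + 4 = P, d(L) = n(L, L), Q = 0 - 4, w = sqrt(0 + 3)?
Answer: 8264/81 - 16*sqrt(3)/81 ≈ 101.68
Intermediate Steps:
w = sqrt(3) ≈ 1.7320
Q = -4
n(V, j) = -4 + sqrt(3)/2
d(L) = -4 + sqrt(3)/2
k(P, b) = -4/9 + P/9
h(s) = 34/9 - 2*sqrt(3)/9 (h(s) = 2 + (-4*(-4 + sqrt(3)/2))/9 = 2 + (16 - 2*sqrt(3))/9 = 2 + (16/9 - 2*sqrt(3)/9) = 34/9 - 2*sqrt(3)/9)
(111 + h(-10))*k(12, 0) = (111 + (34/9 - 2*sqrt(3)/9))*(-4/9 + (1/9)*12) = (1033/9 - 2*sqrt(3)/9)*(-4/9 + 4/3) = (1033/9 - 2*sqrt(3)/9)*(8/9) = 8264/81 - 16*sqrt(3)/81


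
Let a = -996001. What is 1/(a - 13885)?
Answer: -1/1009886 ≈ -9.9021e-7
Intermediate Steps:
1/(a - 13885) = 1/(-996001 - 13885) = 1/(-1009886) = -1/1009886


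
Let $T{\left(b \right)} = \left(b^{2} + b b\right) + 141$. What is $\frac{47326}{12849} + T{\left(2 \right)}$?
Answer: $\frac{1961827}{12849} \approx 152.68$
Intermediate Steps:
$T{\left(b \right)} = 141 + 2 b^{2}$ ($T{\left(b \right)} = \left(b^{2} + b^{2}\right) + 141 = 2 b^{2} + 141 = 141 + 2 b^{2}$)
$\frac{47326}{12849} + T{\left(2 \right)} = \frac{47326}{12849} + \left(141 + 2 \cdot 2^{2}\right) = 47326 \cdot \frac{1}{12849} + \left(141 + 2 \cdot 4\right) = \frac{47326}{12849} + \left(141 + 8\right) = \frac{47326}{12849} + 149 = \frac{1961827}{12849}$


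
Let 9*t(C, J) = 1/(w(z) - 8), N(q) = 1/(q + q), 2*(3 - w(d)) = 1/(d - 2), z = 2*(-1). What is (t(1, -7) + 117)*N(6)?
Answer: 41059/4212 ≈ 9.7481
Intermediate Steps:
z = -2
w(d) = 3 - 1/(2*(-2 + d)) (w(d) = 3 - 1/(2*(d - 2)) = 3 - 1/(2*(-2 + d)))
N(q) = 1/(2*q)
t(C, J) = -8/351 (t(C, J) = 1/(9*((-13 + 6*(-2))/(2*(-2 - 2)) - 8)) = 1/(9*((1/2)*(-13 - 12)/(-4) - 8)) = 1/(9*((1/2)*(-1/4)*(-25) - 8)) = 1/(9*(25/8 - 8)) = 1/(9*(-39/8)) = (1/9)*(-8/39) = -8/351)
(t(1, -7) + 117)*N(6) = (-8/351 + 117)*((1/2)/6) = 41059*((1/2)*(1/6))/351 = (41059/351)*(1/12) = 41059/4212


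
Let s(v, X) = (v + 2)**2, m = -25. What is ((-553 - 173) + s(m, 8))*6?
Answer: -1182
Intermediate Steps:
s(v, X) = (2 + v)**2
((-553 - 173) + s(m, 8))*6 = ((-553 - 173) + (2 - 25)**2)*6 = (-726 + (-23)**2)*6 = (-726 + 529)*6 = -197*6 = -1182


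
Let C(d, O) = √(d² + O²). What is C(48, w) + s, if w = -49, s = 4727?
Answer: 4727 + √4705 ≈ 4795.6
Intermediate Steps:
C(d, O) = √(O² + d²)
C(48, w) + s = √((-49)² + 48²) + 4727 = √(2401 + 2304) + 4727 = √4705 + 4727 = 4727 + √4705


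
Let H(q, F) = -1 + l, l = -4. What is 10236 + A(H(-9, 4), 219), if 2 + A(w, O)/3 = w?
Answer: 10215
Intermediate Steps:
H(q, F) = -5 (H(q, F) = -1 - 4 = -5)
A(w, O) = -6 + 3*w
10236 + A(H(-9, 4), 219) = 10236 + (-6 + 3*(-5)) = 10236 + (-6 - 15) = 10236 - 21 = 10215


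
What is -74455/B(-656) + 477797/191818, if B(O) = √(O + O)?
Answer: 477797/191818 + 74455*I*√82/328 ≈ 2.4909 + 2055.5*I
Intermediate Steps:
B(O) = √2*√O (B(O) = √(2*O) = √2*√O)
-74455/B(-656) + 477797/191818 = -74455*(-I*√82/328) + 477797/191818 = -(-74455)*I*√82/328 + 477797/191818 = 74455*I*√82/328 + 477797/191818 = 477797/191818 + 74455*I*√82/328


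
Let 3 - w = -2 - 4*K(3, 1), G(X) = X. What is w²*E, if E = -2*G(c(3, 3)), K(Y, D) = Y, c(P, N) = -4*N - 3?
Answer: 8670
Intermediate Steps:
c(P, N) = -3 - 4*N
w = 17 (w = 3 - (-2 - 4*3) = 3 - (-2 - 12) = 3 - 1*(-14) = 3 + 14 = 17)
E = 30 (E = -2*(-3 - 4*3) = -2*(-3 - 12) = -2*(-15) = 30)
w²*E = 17²*30 = 289*30 = 8670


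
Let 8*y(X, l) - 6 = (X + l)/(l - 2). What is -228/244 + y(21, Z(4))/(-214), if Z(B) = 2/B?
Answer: -291227/313296 ≈ -0.92956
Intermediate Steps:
y(X, l) = ¾ + (X + l)/(8*(-2 + l)) (y(X, l) = ¾ + ((X + l)/(l - 2))/8 = ¾ + ((X + l)/(-2 + l))/8 = ¾ + (X + l)/(8*(-2 + l)))
-228/244 + y(21, Z(4))/(-214) = -228/244 + ((-12 + 21 + 7*(2/4))/(8*(-2 + 2/4)))/(-214) = -228*1/244 + ((-12 + 21 + 7*(2*(¼)))/(8*(-2 + 2*(¼))))*(-1/214) = -57/61 + ((-12 + 21 + 7*(½))/(8*(-2 + ½)))*(-1/214) = -57/61 + ((-12 + 21 + 7/2)/(8*(-3/2)))*(-1/214) = -57/61 + ((⅛)*(-⅔)*(25/2))*(-1/214) = -57/61 - 25/24*(-1/214) = -57/61 + 25/5136 = -291227/313296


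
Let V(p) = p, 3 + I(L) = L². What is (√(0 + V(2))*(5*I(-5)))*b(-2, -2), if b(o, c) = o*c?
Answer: 440*√2 ≈ 622.25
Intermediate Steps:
I(L) = -3 + L²
b(o, c) = c*o
(√(0 + V(2))*(5*I(-5)))*b(-2, -2) = (√(0 + 2)*(5*(-3 + (-5)²)))*(-2*(-2)) = (√2*(5*(-3 + 25)))*4 = (√2*(5*22))*4 = (√2*110)*4 = (110*√2)*4 = 440*√2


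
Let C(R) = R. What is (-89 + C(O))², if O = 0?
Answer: 7921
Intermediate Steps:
(-89 + C(O))² = (-89 + 0)² = (-89)² = 7921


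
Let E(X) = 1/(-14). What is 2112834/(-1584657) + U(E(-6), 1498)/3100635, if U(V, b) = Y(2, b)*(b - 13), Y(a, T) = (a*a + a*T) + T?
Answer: 29878792012/36395873757 ≈ 0.82094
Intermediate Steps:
E(X) = -1/14
Y(a, T) = T + a**2 + T*a (Y(a, T) = (a**2 + T*a) + T = T + a**2 + T*a)
U(V, b) = (-13 + b)*(4 + 3*b) (U(V, b) = (b + 2**2 + b*2)*(b - 13) = (b + 4 + 2*b)*(-13 + b) = (4 + 3*b)*(-13 + b) = (-13 + b)*(4 + 3*b))
2112834/(-1584657) + U(E(-6), 1498)/3100635 = 2112834/(-1584657) + ((-13 + 1498)*(4 + 3*1498))/3100635 = 2112834*(-1/1584657) + (1485*(4 + 4494))*(1/3100635) = -704278/528219 + (1485*4498)*(1/3100635) = -704278/528219 + 6679530*(1/3100635) = -704278/528219 + 148434/68903 = 29878792012/36395873757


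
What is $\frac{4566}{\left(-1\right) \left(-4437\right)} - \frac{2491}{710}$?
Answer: $- \frac{2603569}{1050090} \approx -2.4794$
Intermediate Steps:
$\frac{4566}{\left(-1\right) \left(-4437\right)} - \frac{2491}{710} = \frac{4566}{4437} - \frac{2491}{710} = 4566 \cdot \frac{1}{4437} - \frac{2491}{710} = \frac{1522}{1479} - \frac{2491}{710} = - \frac{2603569}{1050090}$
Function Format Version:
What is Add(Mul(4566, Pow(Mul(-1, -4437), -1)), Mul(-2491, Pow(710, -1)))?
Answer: Rational(-2603569, 1050090) ≈ -2.4794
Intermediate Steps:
Add(Mul(4566, Pow(Mul(-1, -4437), -1)), Mul(-2491, Pow(710, -1))) = Add(Mul(4566, Pow(4437, -1)), Mul(-2491, Rational(1, 710))) = Add(Mul(4566, Rational(1, 4437)), Rational(-2491, 710)) = Add(Rational(1522, 1479), Rational(-2491, 710)) = Rational(-2603569, 1050090)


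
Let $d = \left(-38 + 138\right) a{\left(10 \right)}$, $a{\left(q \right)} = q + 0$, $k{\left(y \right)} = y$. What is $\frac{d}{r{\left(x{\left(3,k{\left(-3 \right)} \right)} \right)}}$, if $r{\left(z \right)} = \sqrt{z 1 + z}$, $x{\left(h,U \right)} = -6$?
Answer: $- \frac{500 i \sqrt{3}}{3} \approx - 288.68 i$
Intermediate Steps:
$a{\left(q \right)} = q$
$r{\left(z \right)} = \sqrt{2} \sqrt{z}$ ($r{\left(z \right)} = \sqrt{z + z} = \sqrt{2 z} = \sqrt{2} \sqrt{z}$)
$d = 1000$ ($d = \left(-38 + 138\right) 10 = 100 \cdot 10 = 1000$)
$\frac{d}{r{\left(x{\left(3,k{\left(-3 \right)} \right)} \right)}} = \frac{1000}{\sqrt{2} \sqrt{-6}} = \frac{1000}{\sqrt{2} i \sqrt{6}} = \frac{1000}{2 i \sqrt{3}} = 1000 \left(- \frac{i \sqrt{3}}{6}\right) = - \frac{500 i \sqrt{3}}{3}$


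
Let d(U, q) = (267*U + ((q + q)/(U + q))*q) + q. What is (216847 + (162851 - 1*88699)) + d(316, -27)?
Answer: 108475874/289 ≈ 3.7535e+5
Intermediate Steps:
d(U, q) = q + 267*U + 2*q**2/(U + q) (d(U, q) = (267*U + ((2*q)/(U + q))*q) + q = (267*U + (2*q/(U + q))*q) + q = (267*U + 2*q**2/(U + q)) + q = q + 267*U + 2*q**2/(U + q))
(216847 + (162851 - 1*88699)) + d(316, -27) = (216847 + (162851 - 1*88699)) + (3*(-27)**2 + 267*316**2 + 268*316*(-27))/(316 - 27) = (216847 + (162851 - 88699)) + (3*729 + 267*99856 - 2286576)/289 = (216847 + 74152) + (2187 + 26661552 - 2286576)/289 = 290999 + (1/289)*24377163 = 290999 + 24377163/289 = 108475874/289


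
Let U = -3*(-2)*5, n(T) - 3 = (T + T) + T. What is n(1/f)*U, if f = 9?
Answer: 100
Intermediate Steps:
n(T) = 3 + 3*T (n(T) = 3 + ((T + T) + T) = 3 + (2*T + T) = 3 + 3*T)
U = 30 (U = 6*5 = 30)
n(1/f)*U = (3 + 3/9)*30 = (3 + 3*(1/9))*30 = (3 + 1/3)*30 = (10/3)*30 = 100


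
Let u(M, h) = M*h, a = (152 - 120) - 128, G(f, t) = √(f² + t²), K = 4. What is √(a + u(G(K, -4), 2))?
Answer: 2*√(-24 + 2*√2) ≈ 9.2025*I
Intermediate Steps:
a = -96 (a = 32 - 128 = -96)
√(a + u(G(K, -4), 2)) = √(-96 + √(4² + (-4)²)*2) = √(-96 + √(16 + 16)*2) = √(-96 + √32*2) = √(-96 + (4*√2)*2) = √(-96 + 8*√2)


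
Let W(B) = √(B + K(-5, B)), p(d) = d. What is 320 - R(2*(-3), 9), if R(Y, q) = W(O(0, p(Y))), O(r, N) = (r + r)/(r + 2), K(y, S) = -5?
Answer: 320 - I*√5 ≈ 320.0 - 2.2361*I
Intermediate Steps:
O(r, N) = 2*r/(2 + r) (O(r, N) = (2*r)/(2 + r) = 2*r/(2 + r))
W(B) = √(-5 + B) (W(B) = √(B - 5) = √(-5 + B))
R(Y, q) = I*√5 (R(Y, q) = √(-5 + 2*0/(2 + 0)) = √(-5 + 2*0/2) = √(-5 + 2*0*(½)) = √(-5 + 0) = √(-5) = I*√5)
320 - R(2*(-3), 9) = 320 - I*√5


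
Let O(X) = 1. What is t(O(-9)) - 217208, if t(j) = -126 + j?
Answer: -217333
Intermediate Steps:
t(O(-9)) - 217208 = (-126 + 1) - 217208 = -125 - 217208 = -217333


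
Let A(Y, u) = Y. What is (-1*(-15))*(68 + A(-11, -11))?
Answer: 855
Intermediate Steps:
(-1*(-15))*(68 + A(-11, -11)) = (-1*(-15))*(68 - 11) = 15*57 = 855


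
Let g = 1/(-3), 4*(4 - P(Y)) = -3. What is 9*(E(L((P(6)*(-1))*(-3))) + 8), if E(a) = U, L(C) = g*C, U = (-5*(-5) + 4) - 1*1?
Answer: 324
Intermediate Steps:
P(Y) = 19/4 (P(Y) = 4 - ¼*(-3) = 4 + ¾ = 19/4)
g = -⅓ ≈ -0.33333
U = 28 (U = (25 + 4) - 1 = 29 - 1 = 28)
L(C) = -C/3
E(a) = 28
9*(E(L((P(6)*(-1))*(-3))) + 8) = 9*(28 + 8) = 9*36 = 324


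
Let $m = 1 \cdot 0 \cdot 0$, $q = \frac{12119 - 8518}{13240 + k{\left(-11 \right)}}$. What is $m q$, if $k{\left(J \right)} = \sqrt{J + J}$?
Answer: $0$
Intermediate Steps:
$k{\left(J \right)} = \sqrt{2} \sqrt{J}$ ($k{\left(J \right)} = \sqrt{2 J} = \sqrt{2} \sqrt{J}$)
$q = \frac{3601}{13240 + i \sqrt{22}}$ ($q = \frac{12119 - 8518}{13240 + \sqrt{2} \sqrt{-11}} = \frac{3601}{13240 + \sqrt{2} i \sqrt{11}} = \frac{3601}{13240 + i \sqrt{22}} \approx 0.27198 - 9.6351 \cdot 10^{-5} i$)
$m = 0$ ($m = 0 \cdot 0 = 0$)
$m q = 0 \left(\frac{23838620}{87648811} - \frac{3601 i \sqrt{22}}{175297622}\right) = 0$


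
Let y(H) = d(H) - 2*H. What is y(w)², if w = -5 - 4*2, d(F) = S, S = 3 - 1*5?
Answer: 576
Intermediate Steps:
S = -2 (S = 3 - 5 = -2)
d(F) = -2
w = -13 (w = -5 - 8 = -13)
y(H) = -2 - 2*H
y(w)² = (-2 - 2*(-13))² = (-2 + 26)² = 24² = 576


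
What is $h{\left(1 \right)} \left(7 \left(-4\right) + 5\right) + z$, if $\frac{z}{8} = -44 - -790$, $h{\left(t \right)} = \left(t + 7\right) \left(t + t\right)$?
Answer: $5600$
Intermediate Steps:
$h{\left(t \right)} = 2 t \left(7 + t\right)$ ($h{\left(t \right)} = \left(7 + t\right) 2 t = 2 t \left(7 + t\right)$)
$z = 5968$ ($z = 8 \left(-44 - -790\right) = 8 \left(-44 + 790\right) = 8 \cdot 746 = 5968$)
$h{\left(1 \right)} \left(7 \left(-4\right) + 5\right) + z = 2 \cdot 1 \left(7 + 1\right) \left(7 \left(-4\right) + 5\right) + 5968 = 2 \cdot 1 \cdot 8 \left(-28 + 5\right) + 5968 = 16 \left(-23\right) + 5968 = -368 + 5968 = 5600$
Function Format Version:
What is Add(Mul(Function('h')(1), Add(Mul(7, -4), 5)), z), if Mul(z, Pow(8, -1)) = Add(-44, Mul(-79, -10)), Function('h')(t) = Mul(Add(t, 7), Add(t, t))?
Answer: 5600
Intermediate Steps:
Function('h')(t) = Mul(2, t, Add(7, t)) (Function('h')(t) = Mul(Add(7, t), Mul(2, t)) = Mul(2, t, Add(7, t)))
z = 5968 (z = Mul(8, Add(-44, Mul(-79, -10))) = Mul(8, Add(-44, 790)) = Mul(8, 746) = 5968)
Add(Mul(Function('h')(1), Add(Mul(7, -4), 5)), z) = Add(Mul(Mul(2, 1, Add(7, 1)), Add(Mul(7, -4), 5)), 5968) = Add(Mul(Mul(2, 1, 8), Add(-28, 5)), 5968) = Add(Mul(16, -23), 5968) = Add(-368, 5968) = 5600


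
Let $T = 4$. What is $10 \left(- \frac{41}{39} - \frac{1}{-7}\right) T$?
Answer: $- \frac{9920}{273} \approx -36.337$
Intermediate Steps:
$10 \left(- \frac{41}{39} - \frac{1}{-7}\right) T = 10 \left(- \frac{41}{39} - \frac{1}{-7}\right) 4 = 10 \left(\left(-41\right) \frac{1}{39} - - \frac{1}{7}\right) 4 = 10 \left(- \frac{41}{39} + \frac{1}{7}\right) 4 = 10 \left(- \frac{248}{273}\right) 4 = \left(- \frac{2480}{273}\right) 4 = - \frac{9920}{273}$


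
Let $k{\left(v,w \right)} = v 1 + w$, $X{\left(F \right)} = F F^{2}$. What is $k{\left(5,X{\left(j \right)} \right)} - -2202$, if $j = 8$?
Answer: $2719$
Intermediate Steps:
$X{\left(F \right)} = F^{3}$
$k{\left(v,w \right)} = v + w$
$k{\left(5,X{\left(j \right)} \right)} - -2202 = \left(5 + 8^{3}\right) - -2202 = \left(5 + 512\right) + 2202 = 517 + 2202 = 2719$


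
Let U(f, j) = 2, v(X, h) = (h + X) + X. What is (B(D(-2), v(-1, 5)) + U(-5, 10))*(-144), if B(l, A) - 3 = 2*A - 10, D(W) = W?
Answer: -144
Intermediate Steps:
v(X, h) = h + 2*X (v(X, h) = (X + h) + X = h + 2*X)
B(l, A) = -7 + 2*A (B(l, A) = 3 + (2*A - 10) = 3 + (-10 + 2*A) = -7 + 2*A)
(B(D(-2), v(-1, 5)) + U(-5, 10))*(-144) = ((-7 + 2*(5 + 2*(-1))) + 2)*(-144) = ((-7 + 2*(5 - 2)) + 2)*(-144) = ((-7 + 2*3) + 2)*(-144) = ((-7 + 6) + 2)*(-144) = (-1 + 2)*(-144) = 1*(-144) = -144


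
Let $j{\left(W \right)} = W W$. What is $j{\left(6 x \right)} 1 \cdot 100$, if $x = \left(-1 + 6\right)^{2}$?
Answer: $2250000$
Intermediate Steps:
$x = 25$ ($x = 5^{2} = 25$)
$j{\left(W \right)} = W^{2}$
$j{\left(6 x \right)} 1 \cdot 100 = \left(6 \cdot 25\right)^{2} \cdot 1 \cdot 100 = 150^{2} \cdot 100 = 22500 \cdot 100 = 2250000$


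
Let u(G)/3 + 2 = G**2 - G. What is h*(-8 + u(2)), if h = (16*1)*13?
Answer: -1664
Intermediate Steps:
u(G) = -6 - 3*G + 3*G**2 (u(G) = -6 + 3*(G**2 - G) = -6 + (-3*G + 3*G**2) = -6 - 3*G + 3*G**2)
h = 208 (h = 16*13 = 208)
h*(-8 + u(2)) = 208*(-8 + (-6 - 3*2 + 3*2**2)) = 208*(-8 + (-6 - 6 + 3*4)) = 208*(-8 + (-6 - 6 + 12)) = 208*(-8 + 0) = 208*(-8) = -1664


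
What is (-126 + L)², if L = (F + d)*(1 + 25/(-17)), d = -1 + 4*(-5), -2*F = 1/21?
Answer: 1718102500/127449 ≈ 13481.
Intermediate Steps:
F = -1/42 (F = -½/21 = -½*1/21 = -1/42 ≈ -0.023810)
d = -21 (d = -1 - 20 = -21)
L = 3532/357 (L = (-1/42 - 21)*(1 + 25/(-17)) = -883*(1 + 25*(-1/17))/42 = -883*(1 - 25/17)/42 = -883/42*(-8/17) = 3532/357 ≈ 9.8936)
(-126 + L)² = (-126 + 3532/357)² = (-41450/357)² = 1718102500/127449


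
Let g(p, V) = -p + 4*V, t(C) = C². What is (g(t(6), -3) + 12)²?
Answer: 1296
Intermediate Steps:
(g(t(6), -3) + 12)² = ((-1*6² + 4*(-3)) + 12)² = ((-1*36 - 12) + 12)² = ((-36 - 12) + 12)² = (-48 + 12)² = (-36)² = 1296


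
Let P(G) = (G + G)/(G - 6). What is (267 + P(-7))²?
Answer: 12145225/169 ≈ 71865.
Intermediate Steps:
P(G) = 2*G/(-6 + G) (P(G) = (2*G)/(-6 + G) = 2*G/(-6 + G))
(267 + P(-7))² = (267 + 2*(-7)/(-6 - 7))² = (267 + 2*(-7)/(-13))² = (267 + 2*(-7)*(-1/13))² = (267 + 14/13)² = (3485/13)² = 12145225/169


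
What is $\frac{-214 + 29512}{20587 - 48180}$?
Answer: $- \frac{29298}{27593} \approx -1.0618$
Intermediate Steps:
$\frac{-214 + 29512}{20587 - 48180} = \frac{29298}{-27593} = 29298 \left(- \frac{1}{27593}\right) = - \frac{29298}{27593}$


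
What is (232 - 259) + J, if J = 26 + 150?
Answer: 149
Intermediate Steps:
J = 176
(232 - 259) + J = (232 - 259) + 176 = -27 + 176 = 149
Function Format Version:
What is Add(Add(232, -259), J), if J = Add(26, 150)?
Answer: 149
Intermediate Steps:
J = 176
Add(Add(232, -259), J) = Add(Add(232, -259), 176) = Add(-27, 176) = 149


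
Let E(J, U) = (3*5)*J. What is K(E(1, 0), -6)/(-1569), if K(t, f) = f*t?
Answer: 30/523 ≈ 0.057361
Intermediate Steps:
E(J, U) = 15*J
K(E(1, 0), -6)/(-1569) = -90/(-1569) = -6*15*(-1/1569) = -90*(-1/1569) = 30/523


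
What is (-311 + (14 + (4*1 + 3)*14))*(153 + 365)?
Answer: -103082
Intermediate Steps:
(-311 + (14 + (4*1 + 3)*14))*(153 + 365) = (-311 + (14 + (4 + 3)*14))*518 = (-311 + (14 + 7*14))*518 = (-311 + (14 + 98))*518 = (-311 + 112)*518 = -199*518 = -103082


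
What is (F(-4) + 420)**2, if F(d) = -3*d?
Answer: 186624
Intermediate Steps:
(F(-4) + 420)**2 = (-3*(-4) + 420)**2 = (12 + 420)**2 = 432**2 = 186624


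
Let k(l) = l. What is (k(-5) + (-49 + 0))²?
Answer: 2916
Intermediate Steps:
(k(-5) + (-49 + 0))² = (-5 + (-49 + 0))² = (-5 - 49)² = (-54)² = 2916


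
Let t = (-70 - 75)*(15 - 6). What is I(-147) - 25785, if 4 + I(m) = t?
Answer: -27094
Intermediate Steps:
t = -1305 (t = -145*9 = -1305)
I(m) = -1309 (I(m) = -4 - 1305 = -1309)
I(-147) - 25785 = -1309 - 25785 = -27094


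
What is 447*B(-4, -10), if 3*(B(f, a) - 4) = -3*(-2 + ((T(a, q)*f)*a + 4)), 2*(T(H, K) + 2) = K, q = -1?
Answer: 45594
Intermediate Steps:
T(H, K) = -2 + K/2
B(f, a) = 2 + 5*a*f/2 (B(f, a) = 4 + (-3*(-2 + (((-2 + (1/2)*(-1))*f)*a + 4)))/3 = 4 + (-3*(-2 + (((-2 - 1/2)*f)*a + 4)))/3 = 4 + (-3*(-2 + ((-5*f/2)*a + 4)))/3 = 4 + (-3*(-2 + (-5*a*f/2 + 4)))/3 = 4 + (-3*(-2 + (4 - 5*a*f/2)))/3 = 4 + (-3*(2 - 5*a*f/2))/3 = 4 + (-6 + 15*a*f/2)/3 = 4 + (-2 + 5*a*f/2) = 2 + 5*a*f/2)
447*B(-4, -10) = 447*(2 + (5/2)*(-10)*(-4)) = 447*(2 + 100) = 447*102 = 45594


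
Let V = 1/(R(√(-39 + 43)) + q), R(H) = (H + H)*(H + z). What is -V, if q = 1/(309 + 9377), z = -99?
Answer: 9686/3758167 ≈ 0.0025773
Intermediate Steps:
q = 1/9686 ≈ 0.00010324
R(H) = 2*H*(-99 + H) (R(H) = (H + H)*(H - 99) = (2*H)*(-99 + H) = 2*H*(-99 + H))
V = -9686/3758167 (V = 1/(2*√(-39 + 43)*(-99 + √(-39 + 43)) + 1/9686) = 1/(2*√4*(-99 + √4) + 1/9686) = 1/(2*2*(-99 + 2) + 1/9686) = 1/(2*2*(-97) + 1/9686) = 1/(-388 + 1/9686) = 1/(-3758167/9686) = -9686/3758167 ≈ -0.0025773)
-V = -1*(-9686/3758167) = 9686/3758167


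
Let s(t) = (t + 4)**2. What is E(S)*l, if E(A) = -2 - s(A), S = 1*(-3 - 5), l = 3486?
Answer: -62748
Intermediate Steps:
s(t) = (4 + t)**2
S = -8 (S = 1*(-8) = -8)
E(A) = -2 - (4 + A)**2
E(S)*l = (-2 - (4 - 8)**2)*3486 = (-2 - 1*(-4)**2)*3486 = (-2 - 1*16)*3486 = (-2 - 16)*3486 = -18*3486 = -62748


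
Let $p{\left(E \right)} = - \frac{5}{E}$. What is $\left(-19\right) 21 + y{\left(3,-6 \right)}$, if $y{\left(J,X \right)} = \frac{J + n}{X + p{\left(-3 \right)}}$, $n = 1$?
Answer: $- \frac{5199}{13} \approx -399.92$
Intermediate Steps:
$y{\left(J,X \right)} = \frac{1 + J}{\frac{5}{3} + X}$ ($y{\left(J,X \right)} = \frac{J + 1}{X - \frac{5}{-3}} = \frac{1 + J}{X - - \frac{5}{3}} = \frac{1 + J}{X + \frac{5}{3}} = \frac{1 + J}{\frac{5}{3} + X}$)
$\left(-19\right) 21 + y{\left(3,-6 \right)} = \left(-19\right) 21 + \frac{3 \left(1 + 3\right)}{5 + 3 \left(-6\right)} = -399 + 3 \frac{1}{5 - 18} \cdot 4 = -399 + 3 \frac{1}{-13} \cdot 4 = -399 + 3 \left(- \frac{1}{13}\right) 4 = -399 - \frac{12}{13} = - \frac{5199}{13}$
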